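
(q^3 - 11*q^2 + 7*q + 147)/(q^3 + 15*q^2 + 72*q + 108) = (q^2 - 14*q + 49)/(q^2 + 12*q + 36)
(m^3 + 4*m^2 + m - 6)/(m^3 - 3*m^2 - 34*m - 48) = (m - 1)/(m - 8)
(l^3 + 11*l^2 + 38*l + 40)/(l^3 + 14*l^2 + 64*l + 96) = (l^2 + 7*l + 10)/(l^2 + 10*l + 24)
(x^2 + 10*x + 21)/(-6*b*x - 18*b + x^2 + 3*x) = (x + 7)/(-6*b + x)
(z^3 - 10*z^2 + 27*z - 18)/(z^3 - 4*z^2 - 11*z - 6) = (z^2 - 4*z + 3)/(z^2 + 2*z + 1)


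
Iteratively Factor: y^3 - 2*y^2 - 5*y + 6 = (y - 1)*(y^2 - y - 6) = (y - 3)*(y - 1)*(y + 2)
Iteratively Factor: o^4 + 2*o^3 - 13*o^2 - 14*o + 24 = (o + 2)*(o^3 - 13*o + 12) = (o - 3)*(o + 2)*(o^2 + 3*o - 4) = (o - 3)*(o - 1)*(o + 2)*(o + 4)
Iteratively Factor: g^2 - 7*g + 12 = (g - 3)*(g - 4)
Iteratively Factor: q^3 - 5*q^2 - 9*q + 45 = (q - 5)*(q^2 - 9) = (q - 5)*(q + 3)*(q - 3)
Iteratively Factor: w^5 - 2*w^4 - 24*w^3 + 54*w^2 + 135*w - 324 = (w + 3)*(w^4 - 5*w^3 - 9*w^2 + 81*w - 108) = (w - 3)*(w + 3)*(w^3 - 2*w^2 - 15*w + 36) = (w - 3)*(w + 3)*(w + 4)*(w^2 - 6*w + 9) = (w - 3)^2*(w + 3)*(w + 4)*(w - 3)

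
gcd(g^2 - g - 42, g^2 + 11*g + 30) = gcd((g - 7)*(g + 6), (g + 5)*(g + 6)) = g + 6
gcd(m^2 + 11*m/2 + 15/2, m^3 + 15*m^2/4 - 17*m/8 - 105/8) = m^2 + 11*m/2 + 15/2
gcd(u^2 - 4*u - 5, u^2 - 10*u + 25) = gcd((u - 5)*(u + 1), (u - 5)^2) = u - 5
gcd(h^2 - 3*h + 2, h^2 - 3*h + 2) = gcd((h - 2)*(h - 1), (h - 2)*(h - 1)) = h^2 - 3*h + 2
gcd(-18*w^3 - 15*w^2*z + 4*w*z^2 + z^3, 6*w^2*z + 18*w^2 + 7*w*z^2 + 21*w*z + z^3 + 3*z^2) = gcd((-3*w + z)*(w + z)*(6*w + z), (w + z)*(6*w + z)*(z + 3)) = 6*w^2 + 7*w*z + z^2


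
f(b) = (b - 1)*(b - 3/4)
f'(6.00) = 10.25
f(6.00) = 26.25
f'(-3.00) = -7.75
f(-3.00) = 15.00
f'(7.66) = 13.57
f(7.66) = 46.02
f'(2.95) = 4.15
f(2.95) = 4.29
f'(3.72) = 5.69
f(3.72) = 8.08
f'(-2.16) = -6.07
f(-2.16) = 9.20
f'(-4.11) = -9.97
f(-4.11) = 24.83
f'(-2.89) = -7.53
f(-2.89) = 14.16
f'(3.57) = 5.39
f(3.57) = 7.25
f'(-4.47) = -10.69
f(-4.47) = 28.55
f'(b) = 2*b - 7/4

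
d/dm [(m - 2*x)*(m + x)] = 2*m - x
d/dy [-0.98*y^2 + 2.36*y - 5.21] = 2.36 - 1.96*y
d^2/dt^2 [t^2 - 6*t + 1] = 2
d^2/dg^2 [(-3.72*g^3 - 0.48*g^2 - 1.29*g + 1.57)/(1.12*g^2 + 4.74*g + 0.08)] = (-7.105427357601e-15*g^5 - 2.8421709430404e-14*g^4 - 164.632224*g^3 + 3.61075200000002*g^2 + 50.559552*g + 71.239112)/(1.404928*g^6 + 17.837568*g^5 + 75.792192*g^4 + 109.044648*g^3 + 5.413728*g^2 + 0.091008*g + 0.000512)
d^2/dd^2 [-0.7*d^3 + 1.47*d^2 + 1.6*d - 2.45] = 2.94 - 4.2*d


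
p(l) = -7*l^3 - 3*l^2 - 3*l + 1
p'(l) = -21*l^2 - 6*l - 3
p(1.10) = -15.25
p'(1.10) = -35.01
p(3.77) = -428.03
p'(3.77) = -324.09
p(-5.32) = 986.03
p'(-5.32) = -565.43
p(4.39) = -662.22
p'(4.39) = -434.05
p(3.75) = -421.58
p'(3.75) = -320.81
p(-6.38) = 1715.89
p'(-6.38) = -819.51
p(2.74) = -173.74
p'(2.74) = -177.10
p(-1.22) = 12.91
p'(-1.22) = -26.94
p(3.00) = -224.00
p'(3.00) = -210.00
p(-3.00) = 172.00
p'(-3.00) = -174.00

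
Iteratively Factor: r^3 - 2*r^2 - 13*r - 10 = (r - 5)*(r^2 + 3*r + 2) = (r - 5)*(r + 2)*(r + 1)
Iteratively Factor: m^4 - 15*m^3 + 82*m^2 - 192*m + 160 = (m - 4)*(m^3 - 11*m^2 + 38*m - 40) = (m - 4)*(m - 2)*(m^2 - 9*m + 20) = (m - 5)*(m - 4)*(m - 2)*(m - 4)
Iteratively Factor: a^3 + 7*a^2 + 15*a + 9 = (a + 3)*(a^2 + 4*a + 3) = (a + 3)^2*(a + 1)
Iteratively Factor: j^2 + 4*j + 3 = (j + 1)*(j + 3)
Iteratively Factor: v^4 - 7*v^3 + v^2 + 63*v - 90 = (v - 5)*(v^3 - 2*v^2 - 9*v + 18) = (v - 5)*(v + 3)*(v^2 - 5*v + 6) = (v - 5)*(v - 3)*(v + 3)*(v - 2)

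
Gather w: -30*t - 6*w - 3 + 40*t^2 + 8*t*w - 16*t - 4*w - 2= 40*t^2 - 46*t + w*(8*t - 10) - 5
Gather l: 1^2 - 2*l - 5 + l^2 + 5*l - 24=l^2 + 3*l - 28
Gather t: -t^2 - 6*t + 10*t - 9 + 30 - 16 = -t^2 + 4*t + 5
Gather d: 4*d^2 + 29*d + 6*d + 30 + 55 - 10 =4*d^2 + 35*d + 75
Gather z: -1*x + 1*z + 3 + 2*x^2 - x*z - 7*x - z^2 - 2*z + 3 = 2*x^2 - 8*x - z^2 + z*(-x - 1) + 6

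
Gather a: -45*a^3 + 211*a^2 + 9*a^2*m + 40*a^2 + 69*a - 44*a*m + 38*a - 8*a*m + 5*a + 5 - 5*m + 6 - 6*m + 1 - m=-45*a^3 + a^2*(9*m + 251) + a*(112 - 52*m) - 12*m + 12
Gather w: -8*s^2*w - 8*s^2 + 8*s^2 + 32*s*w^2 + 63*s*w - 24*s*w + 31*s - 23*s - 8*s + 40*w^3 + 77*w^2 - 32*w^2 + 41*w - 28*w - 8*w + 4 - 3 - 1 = 40*w^3 + w^2*(32*s + 45) + w*(-8*s^2 + 39*s + 5)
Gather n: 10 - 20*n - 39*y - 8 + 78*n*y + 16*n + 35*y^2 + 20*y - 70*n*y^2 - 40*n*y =n*(-70*y^2 + 38*y - 4) + 35*y^2 - 19*y + 2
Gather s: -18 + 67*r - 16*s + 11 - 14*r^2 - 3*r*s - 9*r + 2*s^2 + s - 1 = -14*r^2 + 58*r + 2*s^2 + s*(-3*r - 15) - 8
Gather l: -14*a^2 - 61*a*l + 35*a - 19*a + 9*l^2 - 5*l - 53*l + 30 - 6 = -14*a^2 + 16*a + 9*l^2 + l*(-61*a - 58) + 24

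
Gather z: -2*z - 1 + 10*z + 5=8*z + 4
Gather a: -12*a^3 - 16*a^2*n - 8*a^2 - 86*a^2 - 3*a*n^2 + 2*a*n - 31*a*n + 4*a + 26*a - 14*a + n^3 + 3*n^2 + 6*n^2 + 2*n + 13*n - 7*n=-12*a^3 + a^2*(-16*n - 94) + a*(-3*n^2 - 29*n + 16) + n^3 + 9*n^2 + 8*n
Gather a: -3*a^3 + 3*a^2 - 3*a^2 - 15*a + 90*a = -3*a^3 + 75*a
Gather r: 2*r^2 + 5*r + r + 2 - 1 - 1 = 2*r^2 + 6*r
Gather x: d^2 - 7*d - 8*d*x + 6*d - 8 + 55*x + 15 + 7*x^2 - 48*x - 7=d^2 - d + 7*x^2 + x*(7 - 8*d)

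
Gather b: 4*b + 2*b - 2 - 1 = 6*b - 3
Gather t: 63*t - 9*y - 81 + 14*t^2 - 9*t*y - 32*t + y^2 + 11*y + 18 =14*t^2 + t*(31 - 9*y) + y^2 + 2*y - 63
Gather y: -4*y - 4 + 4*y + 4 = 0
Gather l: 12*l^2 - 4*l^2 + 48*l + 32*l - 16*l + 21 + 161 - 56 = 8*l^2 + 64*l + 126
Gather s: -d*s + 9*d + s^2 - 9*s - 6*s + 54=9*d + s^2 + s*(-d - 15) + 54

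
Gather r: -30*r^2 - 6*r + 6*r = -30*r^2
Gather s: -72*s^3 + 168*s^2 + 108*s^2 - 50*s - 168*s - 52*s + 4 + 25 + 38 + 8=-72*s^3 + 276*s^2 - 270*s + 75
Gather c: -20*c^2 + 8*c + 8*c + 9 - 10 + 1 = -20*c^2 + 16*c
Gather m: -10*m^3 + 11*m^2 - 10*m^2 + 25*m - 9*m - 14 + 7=-10*m^3 + m^2 + 16*m - 7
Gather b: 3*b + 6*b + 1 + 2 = 9*b + 3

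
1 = 1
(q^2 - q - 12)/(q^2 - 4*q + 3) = (q^2 - q - 12)/(q^2 - 4*q + 3)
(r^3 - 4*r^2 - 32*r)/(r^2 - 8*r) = r + 4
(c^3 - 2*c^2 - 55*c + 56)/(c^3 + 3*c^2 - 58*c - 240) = (c^2 + 6*c - 7)/(c^2 + 11*c + 30)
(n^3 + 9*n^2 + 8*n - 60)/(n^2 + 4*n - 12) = n + 5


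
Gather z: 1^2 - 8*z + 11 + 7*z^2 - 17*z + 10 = 7*z^2 - 25*z + 22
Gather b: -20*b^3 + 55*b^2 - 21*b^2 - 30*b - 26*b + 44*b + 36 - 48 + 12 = -20*b^3 + 34*b^2 - 12*b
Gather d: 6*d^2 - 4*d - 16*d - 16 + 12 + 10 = 6*d^2 - 20*d + 6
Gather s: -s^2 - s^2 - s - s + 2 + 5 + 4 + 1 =-2*s^2 - 2*s + 12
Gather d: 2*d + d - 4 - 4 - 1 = 3*d - 9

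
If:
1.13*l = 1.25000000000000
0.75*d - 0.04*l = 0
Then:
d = 0.06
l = 1.11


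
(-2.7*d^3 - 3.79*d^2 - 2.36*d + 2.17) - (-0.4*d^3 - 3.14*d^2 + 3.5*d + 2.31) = -2.3*d^3 - 0.65*d^2 - 5.86*d - 0.14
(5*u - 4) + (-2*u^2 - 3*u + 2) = -2*u^2 + 2*u - 2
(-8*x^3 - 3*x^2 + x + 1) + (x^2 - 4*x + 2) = -8*x^3 - 2*x^2 - 3*x + 3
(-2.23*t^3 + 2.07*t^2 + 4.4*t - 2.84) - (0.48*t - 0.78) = -2.23*t^3 + 2.07*t^2 + 3.92*t - 2.06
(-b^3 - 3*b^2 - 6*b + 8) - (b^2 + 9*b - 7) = -b^3 - 4*b^2 - 15*b + 15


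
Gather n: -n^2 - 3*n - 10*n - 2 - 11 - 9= -n^2 - 13*n - 22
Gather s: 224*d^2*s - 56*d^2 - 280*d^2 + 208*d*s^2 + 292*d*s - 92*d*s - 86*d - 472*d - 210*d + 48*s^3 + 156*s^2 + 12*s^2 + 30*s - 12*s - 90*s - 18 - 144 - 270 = -336*d^2 - 768*d + 48*s^3 + s^2*(208*d + 168) + s*(224*d^2 + 200*d - 72) - 432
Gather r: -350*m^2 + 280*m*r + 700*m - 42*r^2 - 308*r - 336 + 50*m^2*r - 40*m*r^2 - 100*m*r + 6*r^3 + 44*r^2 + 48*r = -350*m^2 + 700*m + 6*r^3 + r^2*(2 - 40*m) + r*(50*m^2 + 180*m - 260) - 336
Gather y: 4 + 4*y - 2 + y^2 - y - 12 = y^2 + 3*y - 10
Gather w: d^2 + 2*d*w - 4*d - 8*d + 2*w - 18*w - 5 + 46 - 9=d^2 - 12*d + w*(2*d - 16) + 32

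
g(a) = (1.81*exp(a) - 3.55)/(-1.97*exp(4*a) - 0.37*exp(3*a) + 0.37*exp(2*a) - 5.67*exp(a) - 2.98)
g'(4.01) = 0.00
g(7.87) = -0.00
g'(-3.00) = -0.12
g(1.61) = -0.00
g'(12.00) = 0.00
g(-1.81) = 0.83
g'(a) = (1.81*exp(a) - 3.55)*(7.88*exp(4*a) + 1.11*exp(3*a) - 0.74*exp(2*a) + 5.67*exp(a))/(-1.97*exp(4*a) - 0.37*exp(3*a) + 0.37*exp(2*a) - 5.67*exp(a) - 2.98)^2 + 1.81*exp(a)/(-1.97*exp(4*a) - 0.37*exp(3*a) + 0.37*exp(2*a) - 5.67*exp(a) - 2.98)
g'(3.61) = 0.00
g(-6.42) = 1.19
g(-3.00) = 1.06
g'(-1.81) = -0.27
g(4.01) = -0.00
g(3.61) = -0.00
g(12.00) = 0.00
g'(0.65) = -0.09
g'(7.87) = 0.00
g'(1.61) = 0.01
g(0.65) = 0.00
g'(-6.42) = -0.00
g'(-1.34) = -0.34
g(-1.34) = 0.69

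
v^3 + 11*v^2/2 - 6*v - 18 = (v - 2)*(v + 3/2)*(v + 6)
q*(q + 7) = q^2 + 7*q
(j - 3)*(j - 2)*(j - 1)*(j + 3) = j^4 - 3*j^3 - 7*j^2 + 27*j - 18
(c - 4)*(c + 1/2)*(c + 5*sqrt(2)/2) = c^3 - 7*c^2/2 + 5*sqrt(2)*c^2/2 - 35*sqrt(2)*c/4 - 2*c - 5*sqrt(2)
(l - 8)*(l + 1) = l^2 - 7*l - 8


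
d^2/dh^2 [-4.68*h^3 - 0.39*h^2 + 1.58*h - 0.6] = -28.08*h - 0.78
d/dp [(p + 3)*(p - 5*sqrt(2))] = 2*p - 5*sqrt(2) + 3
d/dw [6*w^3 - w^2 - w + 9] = 18*w^2 - 2*w - 1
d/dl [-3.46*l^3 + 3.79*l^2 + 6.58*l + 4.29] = -10.38*l^2 + 7.58*l + 6.58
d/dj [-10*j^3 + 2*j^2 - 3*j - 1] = -30*j^2 + 4*j - 3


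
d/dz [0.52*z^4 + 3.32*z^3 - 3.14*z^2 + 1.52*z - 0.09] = 2.08*z^3 + 9.96*z^2 - 6.28*z + 1.52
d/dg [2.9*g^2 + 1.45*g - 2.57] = 5.8*g + 1.45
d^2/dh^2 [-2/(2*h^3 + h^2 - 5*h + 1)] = 4*((6*h + 1)*(2*h^3 + h^2 - 5*h + 1) - (6*h^2 + 2*h - 5)^2)/(2*h^3 + h^2 - 5*h + 1)^3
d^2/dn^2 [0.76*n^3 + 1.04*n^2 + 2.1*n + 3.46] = 4.56*n + 2.08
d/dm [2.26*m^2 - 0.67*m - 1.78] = 4.52*m - 0.67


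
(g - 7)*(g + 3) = g^2 - 4*g - 21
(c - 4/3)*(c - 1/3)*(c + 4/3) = c^3 - c^2/3 - 16*c/9 + 16/27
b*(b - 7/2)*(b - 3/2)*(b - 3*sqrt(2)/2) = b^4 - 5*b^3 - 3*sqrt(2)*b^3/2 + 21*b^2/4 + 15*sqrt(2)*b^2/2 - 63*sqrt(2)*b/8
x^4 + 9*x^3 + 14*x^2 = x^2*(x + 2)*(x + 7)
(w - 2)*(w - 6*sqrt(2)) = w^2 - 6*sqrt(2)*w - 2*w + 12*sqrt(2)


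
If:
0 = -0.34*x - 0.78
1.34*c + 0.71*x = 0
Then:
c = 1.22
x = -2.29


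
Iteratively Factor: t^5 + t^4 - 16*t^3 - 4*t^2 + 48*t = (t - 3)*(t^4 + 4*t^3 - 4*t^2 - 16*t) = (t - 3)*(t + 4)*(t^3 - 4*t) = (t - 3)*(t + 2)*(t + 4)*(t^2 - 2*t) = t*(t - 3)*(t + 2)*(t + 4)*(t - 2)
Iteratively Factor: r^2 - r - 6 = (r - 3)*(r + 2)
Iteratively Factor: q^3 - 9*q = (q - 3)*(q^2 + 3*q) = q*(q - 3)*(q + 3)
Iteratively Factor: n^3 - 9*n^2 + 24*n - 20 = (n - 5)*(n^2 - 4*n + 4) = (n - 5)*(n - 2)*(n - 2)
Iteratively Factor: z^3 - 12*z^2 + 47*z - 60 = (z - 5)*(z^2 - 7*z + 12) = (z - 5)*(z - 3)*(z - 4)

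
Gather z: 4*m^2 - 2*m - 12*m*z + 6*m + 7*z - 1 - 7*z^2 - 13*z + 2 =4*m^2 + 4*m - 7*z^2 + z*(-12*m - 6) + 1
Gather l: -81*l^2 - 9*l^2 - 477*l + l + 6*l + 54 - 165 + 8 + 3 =-90*l^2 - 470*l - 100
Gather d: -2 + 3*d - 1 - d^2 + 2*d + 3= -d^2 + 5*d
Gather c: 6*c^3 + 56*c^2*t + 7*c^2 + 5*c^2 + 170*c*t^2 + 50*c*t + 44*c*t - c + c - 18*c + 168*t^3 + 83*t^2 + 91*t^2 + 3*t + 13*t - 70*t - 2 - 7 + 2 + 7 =6*c^3 + c^2*(56*t + 12) + c*(170*t^2 + 94*t - 18) + 168*t^3 + 174*t^2 - 54*t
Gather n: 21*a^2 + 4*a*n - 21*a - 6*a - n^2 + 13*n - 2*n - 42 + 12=21*a^2 - 27*a - n^2 + n*(4*a + 11) - 30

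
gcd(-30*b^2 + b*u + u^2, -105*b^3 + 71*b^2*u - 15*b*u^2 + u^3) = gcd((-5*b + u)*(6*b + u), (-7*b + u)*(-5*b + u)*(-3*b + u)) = -5*b + u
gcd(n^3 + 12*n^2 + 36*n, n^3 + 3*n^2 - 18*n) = n^2 + 6*n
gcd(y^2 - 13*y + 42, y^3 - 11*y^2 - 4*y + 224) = y - 7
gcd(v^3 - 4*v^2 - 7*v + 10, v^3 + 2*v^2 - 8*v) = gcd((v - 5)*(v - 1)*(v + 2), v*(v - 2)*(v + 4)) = 1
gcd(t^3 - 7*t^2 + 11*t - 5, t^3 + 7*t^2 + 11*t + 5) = 1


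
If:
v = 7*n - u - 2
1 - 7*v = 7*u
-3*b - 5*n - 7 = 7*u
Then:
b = 7*v/3 - 467/147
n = 15/49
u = 1/7 - v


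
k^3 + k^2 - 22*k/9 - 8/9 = (k - 4/3)*(k + 1/3)*(k + 2)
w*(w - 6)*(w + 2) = w^3 - 4*w^2 - 12*w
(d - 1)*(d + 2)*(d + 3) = d^3 + 4*d^2 + d - 6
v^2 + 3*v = v*(v + 3)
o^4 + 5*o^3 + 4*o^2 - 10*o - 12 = (o + 2)*(o + 3)*(o - sqrt(2))*(o + sqrt(2))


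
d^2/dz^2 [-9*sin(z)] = 9*sin(z)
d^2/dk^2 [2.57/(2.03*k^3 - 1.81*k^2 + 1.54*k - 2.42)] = ((9.3034 - 31.3026*k)*(2.03*k^3 - 1.81*k^2 + 1.54*k - 2.42) + 2.57*(6.09*k^2 - 3.62*k + 1.54)*(12.18*k^2 - 7.24*k + 3.08))/(2.03*k^3 - 1.81*k^2 + 1.54*k - 2.42)^3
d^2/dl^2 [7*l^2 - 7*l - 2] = 14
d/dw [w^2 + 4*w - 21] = 2*w + 4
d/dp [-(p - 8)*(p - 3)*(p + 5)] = -3*p^2 + 12*p + 31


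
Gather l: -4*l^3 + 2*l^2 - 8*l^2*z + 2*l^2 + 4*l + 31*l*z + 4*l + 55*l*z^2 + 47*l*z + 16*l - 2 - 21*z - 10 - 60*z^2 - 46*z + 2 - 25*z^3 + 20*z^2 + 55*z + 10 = -4*l^3 + l^2*(4 - 8*z) + l*(55*z^2 + 78*z + 24) - 25*z^3 - 40*z^2 - 12*z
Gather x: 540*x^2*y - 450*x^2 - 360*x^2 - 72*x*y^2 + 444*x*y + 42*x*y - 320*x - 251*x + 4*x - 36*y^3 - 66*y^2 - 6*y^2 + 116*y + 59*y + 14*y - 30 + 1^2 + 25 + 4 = x^2*(540*y - 810) + x*(-72*y^2 + 486*y - 567) - 36*y^3 - 72*y^2 + 189*y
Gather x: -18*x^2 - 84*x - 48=-18*x^2 - 84*x - 48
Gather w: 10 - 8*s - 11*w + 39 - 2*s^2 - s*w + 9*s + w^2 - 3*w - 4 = -2*s^2 + s + w^2 + w*(-s - 14) + 45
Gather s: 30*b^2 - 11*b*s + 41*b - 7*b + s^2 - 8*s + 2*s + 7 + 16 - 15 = 30*b^2 + 34*b + s^2 + s*(-11*b - 6) + 8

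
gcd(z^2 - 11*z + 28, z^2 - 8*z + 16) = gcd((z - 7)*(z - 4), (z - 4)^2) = z - 4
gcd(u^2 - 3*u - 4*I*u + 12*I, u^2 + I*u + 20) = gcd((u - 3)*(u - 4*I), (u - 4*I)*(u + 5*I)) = u - 4*I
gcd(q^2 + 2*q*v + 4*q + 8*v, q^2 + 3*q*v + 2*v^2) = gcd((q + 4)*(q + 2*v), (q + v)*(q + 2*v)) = q + 2*v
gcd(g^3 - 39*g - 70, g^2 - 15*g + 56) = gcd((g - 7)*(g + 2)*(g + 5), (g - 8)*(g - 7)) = g - 7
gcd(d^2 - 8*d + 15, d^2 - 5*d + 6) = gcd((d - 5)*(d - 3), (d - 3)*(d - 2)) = d - 3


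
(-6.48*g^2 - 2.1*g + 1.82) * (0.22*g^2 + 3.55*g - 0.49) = -1.4256*g^4 - 23.466*g^3 - 3.8794*g^2 + 7.49*g - 0.8918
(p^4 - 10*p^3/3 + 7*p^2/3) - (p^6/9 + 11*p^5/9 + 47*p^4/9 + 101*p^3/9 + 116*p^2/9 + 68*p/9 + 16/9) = -p^6/9 - 11*p^5/9 - 38*p^4/9 - 131*p^3/9 - 95*p^2/9 - 68*p/9 - 16/9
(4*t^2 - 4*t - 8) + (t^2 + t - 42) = 5*t^2 - 3*t - 50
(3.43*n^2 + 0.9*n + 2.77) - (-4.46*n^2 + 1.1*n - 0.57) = 7.89*n^2 - 0.2*n + 3.34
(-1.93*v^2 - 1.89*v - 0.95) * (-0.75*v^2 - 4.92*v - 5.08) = 1.4475*v^4 + 10.9131*v^3 + 19.8157*v^2 + 14.2752*v + 4.826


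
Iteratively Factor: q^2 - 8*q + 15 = (q - 5)*(q - 3)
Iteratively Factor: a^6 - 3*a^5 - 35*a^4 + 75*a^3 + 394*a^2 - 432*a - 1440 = (a - 4)*(a^5 + a^4 - 31*a^3 - 49*a^2 + 198*a + 360) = (a - 4)*(a + 2)*(a^4 - a^3 - 29*a^2 + 9*a + 180) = (a - 4)*(a - 3)*(a + 2)*(a^3 + 2*a^2 - 23*a - 60) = (a - 4)*(a - 3)*(a + 2)*(a + 4)*(a^2 - 2*a - 15) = (a - 5)*(a - 4)*(a - 3)*(a + 2)*(a + 4)*(a + 3)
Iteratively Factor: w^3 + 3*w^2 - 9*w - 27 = (w - 3)*(w^2 + 6*w + 9) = (w - 3)*(w + 3)*(w + 3)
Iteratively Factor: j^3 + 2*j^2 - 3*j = (j + 3)*(j^2 - j) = (j - 1)*(j + 3)*(j)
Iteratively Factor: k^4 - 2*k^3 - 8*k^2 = (k)*(k^3 - 2*k^2 - 8*k) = k^2*(k^2 - 2*k - 8) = k^2*(k - 4)*(k + 2)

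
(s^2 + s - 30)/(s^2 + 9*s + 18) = (s - 5)/(s + 3)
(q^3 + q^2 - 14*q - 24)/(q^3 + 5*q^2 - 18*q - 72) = (q + 2)/(q + 6)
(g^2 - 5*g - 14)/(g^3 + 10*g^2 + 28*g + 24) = (g - 7)/(g^2 + 8*g + 12)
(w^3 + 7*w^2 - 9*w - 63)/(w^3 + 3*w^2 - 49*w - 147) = (w - 3)/(w - 7)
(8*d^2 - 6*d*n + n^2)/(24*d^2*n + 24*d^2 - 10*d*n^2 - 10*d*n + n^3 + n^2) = (2*d - n)/(6*d*n + 6*d - n^2 - n)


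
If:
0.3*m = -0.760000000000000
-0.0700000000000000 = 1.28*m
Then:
No Solution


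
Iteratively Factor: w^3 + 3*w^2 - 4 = (w + 2)*(w^2 + w - 2) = (w - 1)*(w + 2)*(w + 2)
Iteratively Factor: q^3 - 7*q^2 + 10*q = (q - 5)*(q^2 - 2*q) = (q - 5)*(q - 2)*(q)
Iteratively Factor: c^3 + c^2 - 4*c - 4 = (c - 2)*(c^2 + 3*c + 2) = (c - 2)*(c + 1)*(c + 2)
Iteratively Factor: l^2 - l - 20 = (l + 4)*(l - 5)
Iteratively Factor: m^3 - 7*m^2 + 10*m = (m - 2)*(m^2 - 5*m) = m*(m - 2)*(m - 5)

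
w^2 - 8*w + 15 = (w - 5)*(w - 3)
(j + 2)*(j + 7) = j^2 + 9*j + 14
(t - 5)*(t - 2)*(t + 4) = t^3 - 3*t^2 - 18*t + 40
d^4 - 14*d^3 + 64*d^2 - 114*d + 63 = (d - 7)*(d - 3)^2*(d - 1)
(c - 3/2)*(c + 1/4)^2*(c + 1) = c^4 - 27*c^2/16 - 25*c/32 - 3/32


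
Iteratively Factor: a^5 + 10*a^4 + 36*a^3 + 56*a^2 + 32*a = (a + 4)*(a^4 + 6*a^3 + 12*a^2 + 8*a) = (a + 2)*(a + 4)*(a^3 + 4*a^2 + 4*a) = a*(a + 2)*(a + 4)*(a^2 + 4*a + 4) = a*(a + 2)^2*(a + 4)*(a + 2)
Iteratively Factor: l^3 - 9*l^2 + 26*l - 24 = (l - 3)*(l^2 - 6*l + 8) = (l - 3)*(l - 2)*(l - 4)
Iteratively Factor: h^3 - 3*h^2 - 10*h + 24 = (h - 4)*(h^2 + h - 6) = (h - 4)*(h + 3)*(h - 2)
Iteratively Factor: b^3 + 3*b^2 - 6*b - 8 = (b + 1)*(b^2 + 2*b - 8) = (b - 2)*(b + 1)*(b + 4)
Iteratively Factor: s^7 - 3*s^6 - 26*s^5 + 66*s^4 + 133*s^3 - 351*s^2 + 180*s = (s)*(s^6 - 3*s^5 - 26*s^4 + 66*s^3 + 133*s^2 - 351*s + 180) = s*(s - 5)*(s^5 + 2*s^4 - 16*s^3 - 14*s^2 + 63*s - 36) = s*(s - 5)*(s - 3)*(s^4 + 5*s^3 - s^2 - 17*s + 12) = s*(s - 5)*(s - 3)*(s + 4)*(s^3 + s^2 - 5*s + 3) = s*(s - 5)*(s - 3)*(s - 1)*(s + 4)*(s^2 + 2*s - 3) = s*(s - 5)*(s - 3)*(s - 1)^2*(s + 4)*(s + 3)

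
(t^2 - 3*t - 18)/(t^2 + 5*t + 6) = (t - 6)/(t + 2)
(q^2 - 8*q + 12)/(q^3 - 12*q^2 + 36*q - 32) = (q - 6)/(q^2 - 10*q + 16)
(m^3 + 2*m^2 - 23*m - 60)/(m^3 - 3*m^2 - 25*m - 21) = (m^2 - m - 20)/(m^2 - 6*m - 7)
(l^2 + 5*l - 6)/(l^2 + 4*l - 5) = (l + 6)/(l + 5)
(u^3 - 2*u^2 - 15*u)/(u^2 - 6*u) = (u^2 - 2*u - 15)/(u - 6)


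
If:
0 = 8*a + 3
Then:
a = -3/8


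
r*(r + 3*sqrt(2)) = r^2 + 3*sqrt(2)*r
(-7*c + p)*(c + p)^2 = -7*c^3 - 13*c^2*p - 5*c*p^2 + p^3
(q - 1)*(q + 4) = q^2 + 3*q - 4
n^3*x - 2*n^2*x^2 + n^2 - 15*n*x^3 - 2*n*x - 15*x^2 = (n - 5*x)*(n + 3*x)*(n*x + 1)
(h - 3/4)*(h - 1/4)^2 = h^3 - 5*h^2/4 + 7*h/16 - 3/64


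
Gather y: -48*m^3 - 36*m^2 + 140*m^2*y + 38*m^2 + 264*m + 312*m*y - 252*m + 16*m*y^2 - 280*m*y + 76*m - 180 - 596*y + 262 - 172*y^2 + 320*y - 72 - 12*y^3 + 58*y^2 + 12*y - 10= -48*m^3 + 2*m^2 + 88*m - 12*y^3 + y^2*(16*m - 114) + y*(140*m^2 + 32*m - 264)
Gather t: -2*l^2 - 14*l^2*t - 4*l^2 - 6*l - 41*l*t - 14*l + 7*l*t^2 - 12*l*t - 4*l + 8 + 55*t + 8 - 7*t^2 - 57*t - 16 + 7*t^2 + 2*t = -6*l^2 + 7*l*t^2 - 24*l + t*(-14*l^2 - 53*l)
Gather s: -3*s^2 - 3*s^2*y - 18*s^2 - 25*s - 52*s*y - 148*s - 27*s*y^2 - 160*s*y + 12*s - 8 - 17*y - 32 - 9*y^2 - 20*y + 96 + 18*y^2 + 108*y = s^2*(-3*y - 21) + s*(-27*y^2 - 212*y - 161) + 9*y^2 + 71*y + 56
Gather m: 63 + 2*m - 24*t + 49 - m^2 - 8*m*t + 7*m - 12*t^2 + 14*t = -m^2 + m*(9 - 8*t) - 12*t^2 - 10*t + 112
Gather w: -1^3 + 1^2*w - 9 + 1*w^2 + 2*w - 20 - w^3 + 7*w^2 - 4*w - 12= -w^3 + 8*w^2 - w - 42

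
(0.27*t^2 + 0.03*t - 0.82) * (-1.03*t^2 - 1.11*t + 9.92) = -0.2781*t^4 - 0.3306*t^3 + 3.4897*t^2 + 1.2078*t - 8.1344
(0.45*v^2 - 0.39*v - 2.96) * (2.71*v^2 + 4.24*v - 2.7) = 1.2195*v^4 + 0.8511*v^3 - 10.8902*v^2 - 11.4974*v + 7.992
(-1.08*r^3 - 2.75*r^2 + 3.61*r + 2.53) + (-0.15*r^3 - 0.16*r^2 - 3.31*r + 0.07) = -1.23*r^3 - 2.91*r^2 + 0.3*r + 2.6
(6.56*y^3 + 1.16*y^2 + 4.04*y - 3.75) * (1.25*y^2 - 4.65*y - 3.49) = 8.2*y^5 - 29.054*y^4 - 23.2384*y^3 - 27.5219*y^2 + 3.3379*y + 13.0875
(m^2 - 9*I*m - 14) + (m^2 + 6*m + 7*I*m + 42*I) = 2*m^2 + 6*m - 2*I*m - 14 + 42*I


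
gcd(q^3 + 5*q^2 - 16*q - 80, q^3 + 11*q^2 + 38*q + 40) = q^2 + 9*q + 20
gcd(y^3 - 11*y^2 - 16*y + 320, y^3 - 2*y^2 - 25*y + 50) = y + 5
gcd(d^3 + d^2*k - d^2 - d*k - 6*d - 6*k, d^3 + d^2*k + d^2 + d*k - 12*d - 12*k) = d^2 + d*k - 3*d - 3*k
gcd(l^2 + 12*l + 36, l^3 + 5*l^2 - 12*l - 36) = l + 6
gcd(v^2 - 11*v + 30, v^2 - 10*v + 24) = v - 6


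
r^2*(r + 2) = r^3 + 2*r^2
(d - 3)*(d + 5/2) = d^2 - d/2 - 15/2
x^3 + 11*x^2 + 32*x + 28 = (x + 2)^2*(x + 7)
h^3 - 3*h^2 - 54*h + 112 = (h - 8)*(h - 2)*(h + 7)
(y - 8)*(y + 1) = y^2 - 7*y - 8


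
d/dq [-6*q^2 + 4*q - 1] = 4 - 12*q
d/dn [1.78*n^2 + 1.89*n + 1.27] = 3.56*n + 1.89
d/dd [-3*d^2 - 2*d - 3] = -6*d - 2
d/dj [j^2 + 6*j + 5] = 2*j + 6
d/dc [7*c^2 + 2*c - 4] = 14*c + 2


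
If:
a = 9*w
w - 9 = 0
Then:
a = 81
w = 9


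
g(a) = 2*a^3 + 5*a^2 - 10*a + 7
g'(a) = 6*a^2 + 10*a - 10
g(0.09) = 6.14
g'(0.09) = -9.05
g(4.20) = 201.38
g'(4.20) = 137.84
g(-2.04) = 31.23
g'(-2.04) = -5.43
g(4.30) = 215.46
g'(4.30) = 143.94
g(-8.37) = -731.77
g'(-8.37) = 326.64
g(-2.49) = 32.02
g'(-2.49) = 2.30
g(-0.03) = 7.30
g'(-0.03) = -10.29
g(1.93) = 20.70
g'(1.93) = 31.65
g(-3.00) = 28.00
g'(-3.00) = 14.00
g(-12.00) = -2609.00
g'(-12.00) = 734.00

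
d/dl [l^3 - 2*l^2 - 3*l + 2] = 3*l^2 - 4*l - 3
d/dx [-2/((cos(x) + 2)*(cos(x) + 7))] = -2*(2*cos(x) + 9)*sin(x)/((cos(x) + 2)^2*(cos(x) + 7)^2)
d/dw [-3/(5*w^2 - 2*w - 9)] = 6*(5*w - 1)/(-5*w^2 + 2*w + 9)^2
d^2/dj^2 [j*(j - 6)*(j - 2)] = 6*j - 16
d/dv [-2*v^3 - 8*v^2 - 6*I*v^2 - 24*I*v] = -6*v^2 - v*(16 + 12*I) - 24*I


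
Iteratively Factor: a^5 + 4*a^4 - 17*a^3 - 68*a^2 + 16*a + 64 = (a - 4)*(a^4 + 8*a^3 + 15*a^2 - 8*a - 16) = (a - 4)*(a + 4)*(a^3 + 4*a^2 - a - 4) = (a - 4)*(a + 1)*(a + 4)*(a^2 + 3*a - 4) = (a - 4)*(a - 1)*(a + 1)*(a + 4)*(a + 4)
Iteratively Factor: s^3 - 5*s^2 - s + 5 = (s - 1)*(s^2 - 4*s - 5) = (s - 5)*(s - 1)*(s + 1)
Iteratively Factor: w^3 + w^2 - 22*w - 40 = (w - 5)*(w^2 + 6*w + 8) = (w - 5)*(w + 4)*(w + 2)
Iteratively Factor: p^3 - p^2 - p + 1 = (p + 1)*(p^2 - 2*p + 1) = (p - 1)*(p + 1)*(p - 1)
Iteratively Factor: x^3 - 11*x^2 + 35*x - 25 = (x - 5)*(x^2 - 6*x + 5) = (x - 5)^2*(x - 1)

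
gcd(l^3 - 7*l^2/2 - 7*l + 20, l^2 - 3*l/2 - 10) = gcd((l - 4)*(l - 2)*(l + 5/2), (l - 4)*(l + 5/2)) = l^2 - 3*l/2 - 10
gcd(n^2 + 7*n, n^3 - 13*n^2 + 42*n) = n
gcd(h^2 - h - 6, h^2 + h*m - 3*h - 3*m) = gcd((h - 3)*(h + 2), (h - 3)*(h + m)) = h - 3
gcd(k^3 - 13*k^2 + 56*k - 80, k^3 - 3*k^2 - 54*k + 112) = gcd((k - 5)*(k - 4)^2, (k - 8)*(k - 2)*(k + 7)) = 1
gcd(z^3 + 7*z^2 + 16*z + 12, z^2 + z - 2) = z + 2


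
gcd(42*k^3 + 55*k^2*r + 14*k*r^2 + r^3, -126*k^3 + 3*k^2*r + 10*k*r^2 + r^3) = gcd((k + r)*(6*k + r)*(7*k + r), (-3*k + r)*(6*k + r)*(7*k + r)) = 42*k^2 + 13*k*r + r^2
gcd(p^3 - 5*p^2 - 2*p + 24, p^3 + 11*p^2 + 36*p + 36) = p + 2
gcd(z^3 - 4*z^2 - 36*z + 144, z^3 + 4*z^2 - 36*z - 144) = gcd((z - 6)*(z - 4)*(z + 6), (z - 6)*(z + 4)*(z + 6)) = z^2 - 36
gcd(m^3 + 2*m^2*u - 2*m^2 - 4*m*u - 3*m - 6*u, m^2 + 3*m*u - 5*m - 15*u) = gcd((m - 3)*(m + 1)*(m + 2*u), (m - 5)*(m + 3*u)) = 1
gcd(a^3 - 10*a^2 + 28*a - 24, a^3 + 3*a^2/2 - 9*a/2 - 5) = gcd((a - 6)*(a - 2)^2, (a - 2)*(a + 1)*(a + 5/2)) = a - 2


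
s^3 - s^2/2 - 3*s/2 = s*(s - 3/2)*(s + 1)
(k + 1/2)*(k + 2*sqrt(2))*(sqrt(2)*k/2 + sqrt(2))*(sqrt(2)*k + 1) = k^4 + 5*k^3/2 + 5*sqrt(2)*k^3/2 + 3*k^2 + 25*sqrt(2)*k^2/4 + 5*sqrt(2)*k/2 + 5*k + 2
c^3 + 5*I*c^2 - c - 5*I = (c - 1)*(c + 1)*(c + 5*I)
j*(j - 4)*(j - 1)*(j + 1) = j^4 - 4*j^3 - j^2 + 4*j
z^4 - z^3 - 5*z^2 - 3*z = z*(z - 3)*(z + 1)^2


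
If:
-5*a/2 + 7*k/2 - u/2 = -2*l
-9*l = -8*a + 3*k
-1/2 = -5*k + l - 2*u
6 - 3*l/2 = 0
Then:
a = 1203/244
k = 70/61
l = 4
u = -151/244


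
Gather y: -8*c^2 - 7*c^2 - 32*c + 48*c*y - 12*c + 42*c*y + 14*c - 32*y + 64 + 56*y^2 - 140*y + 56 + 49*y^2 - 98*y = -15*c^2 - 30*c + 105*y^2 + y*(90*c - 270) + 120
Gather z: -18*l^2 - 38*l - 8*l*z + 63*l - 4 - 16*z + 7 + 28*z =-18*l^2 + 25*l + z*(12 - 8*l) + 3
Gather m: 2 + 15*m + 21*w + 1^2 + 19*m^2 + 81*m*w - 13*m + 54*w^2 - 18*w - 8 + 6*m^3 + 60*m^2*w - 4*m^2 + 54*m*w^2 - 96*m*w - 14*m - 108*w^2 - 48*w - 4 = 6*m^3 + m^2*(60*w + 15) + m*(54*w^2 - 15*w - 12) - 54*w^2 - 45*w - 9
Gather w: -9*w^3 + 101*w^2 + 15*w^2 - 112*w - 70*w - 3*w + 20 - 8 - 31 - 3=-9*w^3 + 116*w^2 - 185*w - 22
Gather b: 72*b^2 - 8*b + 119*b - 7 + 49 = 72*b^2 + 111*b + 42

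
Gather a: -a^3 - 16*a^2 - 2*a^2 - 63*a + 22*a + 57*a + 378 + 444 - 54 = -a^3 - 18*a^2 + 16*a + 768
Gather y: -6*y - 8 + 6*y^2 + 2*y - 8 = 6*y^2 - 4*y - 16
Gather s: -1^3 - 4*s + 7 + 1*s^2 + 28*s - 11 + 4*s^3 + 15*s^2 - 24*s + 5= 4*s^3 + 16*s^2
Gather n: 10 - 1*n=10 - n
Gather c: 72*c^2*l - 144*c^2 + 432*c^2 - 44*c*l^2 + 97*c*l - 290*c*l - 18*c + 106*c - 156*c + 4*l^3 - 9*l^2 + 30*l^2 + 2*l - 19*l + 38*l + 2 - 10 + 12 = c^2*(72*l + 288) + c*(-44*l^2 - 193*l - 68) + 4*l^3 + 21*l^2 + 21*l + 4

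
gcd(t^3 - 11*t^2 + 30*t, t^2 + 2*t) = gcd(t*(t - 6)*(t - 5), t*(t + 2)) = t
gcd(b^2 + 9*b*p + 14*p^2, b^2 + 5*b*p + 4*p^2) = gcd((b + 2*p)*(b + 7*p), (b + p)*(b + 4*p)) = 1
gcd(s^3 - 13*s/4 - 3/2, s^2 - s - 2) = s - 2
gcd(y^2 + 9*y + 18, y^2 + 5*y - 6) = y + 6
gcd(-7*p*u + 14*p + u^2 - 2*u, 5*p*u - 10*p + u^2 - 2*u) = u - 2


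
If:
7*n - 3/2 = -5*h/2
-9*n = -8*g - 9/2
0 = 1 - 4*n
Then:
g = -9/32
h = -1/10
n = 1/4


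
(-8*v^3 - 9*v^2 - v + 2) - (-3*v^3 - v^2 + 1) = -5*v^3 - 8*v^2 - v + 1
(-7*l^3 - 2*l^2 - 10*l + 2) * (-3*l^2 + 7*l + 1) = 21*l^5 - 43*l^4 + 9*l^3 - 78*l^2 + 4*l + 2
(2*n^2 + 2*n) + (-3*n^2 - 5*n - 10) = -n^2 - 3*n - 10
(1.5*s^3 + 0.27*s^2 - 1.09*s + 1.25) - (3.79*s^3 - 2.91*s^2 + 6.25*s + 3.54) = -2.29*s^3 + 3.18*s^2 - 7.34*s - 2.29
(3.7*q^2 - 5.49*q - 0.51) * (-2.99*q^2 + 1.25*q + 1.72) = -11.063*q^4 + 21.0401*q^3 + 1.0264*q^2 - 10.0803*q - 0.8772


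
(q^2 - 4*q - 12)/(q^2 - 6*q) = (q + 2)/q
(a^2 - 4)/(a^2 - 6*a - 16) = (a - 2)/(a - 8)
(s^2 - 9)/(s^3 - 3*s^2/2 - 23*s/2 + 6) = 2*(s - 3)/(2*s^2 - 9*s + 4)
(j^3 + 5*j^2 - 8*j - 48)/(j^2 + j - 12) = j + 4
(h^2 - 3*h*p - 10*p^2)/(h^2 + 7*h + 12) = (h^2 - 3*h*p - 10*p^2)/(h^2 + 7*h + 12)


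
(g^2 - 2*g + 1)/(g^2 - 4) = (g^2 - 2*g + 1)/(g^2 - 4)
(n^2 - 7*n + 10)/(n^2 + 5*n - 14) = (n - 5)/(n + 7)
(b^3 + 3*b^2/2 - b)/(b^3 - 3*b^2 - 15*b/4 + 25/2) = 2*b*(2*b - 1)/(4*b^2 - 20*b + 25)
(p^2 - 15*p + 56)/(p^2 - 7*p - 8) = (p - 7)/(p + 1)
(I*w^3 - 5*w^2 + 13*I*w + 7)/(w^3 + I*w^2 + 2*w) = (I*w^2 - 6*w + 7*I)/(w*(w + 2*I))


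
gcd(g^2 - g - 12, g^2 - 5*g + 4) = g - 4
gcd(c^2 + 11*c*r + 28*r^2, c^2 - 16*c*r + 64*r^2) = 1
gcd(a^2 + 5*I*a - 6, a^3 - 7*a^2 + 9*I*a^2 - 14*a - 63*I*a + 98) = a + 2*I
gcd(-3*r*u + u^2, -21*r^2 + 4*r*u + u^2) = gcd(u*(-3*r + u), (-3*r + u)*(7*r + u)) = 3*r - u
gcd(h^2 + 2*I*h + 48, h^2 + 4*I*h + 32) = h + 8*I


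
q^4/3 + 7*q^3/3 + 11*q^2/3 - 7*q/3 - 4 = (q/3 + 1)*(q - 1)*(q + 1)*(q + 4)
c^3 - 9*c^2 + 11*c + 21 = (c - 7)*(c - 3)*(c + 1)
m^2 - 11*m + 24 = (m - 8)*(m - 3)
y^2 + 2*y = y*(y + 2)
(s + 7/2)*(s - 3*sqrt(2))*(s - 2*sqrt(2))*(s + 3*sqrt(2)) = s^4 - 2*sqrt(2)*s^3 + 7*s^3/2 - 18*s^2 - 7*sqrt(2)*s^2 - 63*s + 36*sqrt(2)*s + 126*sqrt(2)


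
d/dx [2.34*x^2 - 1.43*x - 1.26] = 4.68*x - 1.43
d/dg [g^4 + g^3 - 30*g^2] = g*(4*g^2 + 3*g - 60)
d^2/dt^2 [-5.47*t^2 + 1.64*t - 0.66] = -10.9400000000000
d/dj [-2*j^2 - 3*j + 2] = -4*j - 3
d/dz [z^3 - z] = 3*z^2 - 1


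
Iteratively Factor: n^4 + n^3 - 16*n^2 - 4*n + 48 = (n - 2)*(n^3 + 3*n^2 - 10*n - 24) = (n - 2)*(n + 2)*(n^2 + n - 12) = (n - 2)*(n + 2)*(n + 4)*(n - 3)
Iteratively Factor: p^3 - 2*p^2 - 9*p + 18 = (p - 2)*(p^2 - 9) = (p - 2)*(p + 3)*(p - 3)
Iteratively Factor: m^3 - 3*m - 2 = (m + 1)*(m^2 - m - 2) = (m + 1)^2*(m - 2)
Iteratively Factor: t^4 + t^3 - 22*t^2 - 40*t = (t + 2)*(t^3 - t^2 - 20*t) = (t - 5)*(t + 2)*(t^2 + 4*t) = t*(t - 5)*(t + 2)*(t + 4)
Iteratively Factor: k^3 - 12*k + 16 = (k - 2)*(k^2 + 2*k - 8) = (k - 2)^2*(k + 4)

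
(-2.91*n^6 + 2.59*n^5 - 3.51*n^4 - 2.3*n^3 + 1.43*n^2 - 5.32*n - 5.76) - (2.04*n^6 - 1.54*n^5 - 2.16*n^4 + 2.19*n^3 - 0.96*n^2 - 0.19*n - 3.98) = -4.95*n^6 + 4.13*n^5 - 1.35*n^4 - 4.49*n^3 + 2.39*n^2 - 5.13*n - 1.78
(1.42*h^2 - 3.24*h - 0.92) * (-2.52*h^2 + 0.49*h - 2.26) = -3.5784*h^4 + 8.8606*h^3 - 2.4784*h^2 + 6.8716*h + 2.0792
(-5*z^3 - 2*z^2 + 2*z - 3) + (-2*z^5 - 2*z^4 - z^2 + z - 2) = -2*z^5 - 2*z^4 - 5*z^3 - 3*z^2 + 3*z - 5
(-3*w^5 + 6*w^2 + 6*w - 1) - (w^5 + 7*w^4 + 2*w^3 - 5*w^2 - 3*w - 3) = -4*w^5 - 7*w^4 - 2*w^3 + 11*w^2 + 9*w + 2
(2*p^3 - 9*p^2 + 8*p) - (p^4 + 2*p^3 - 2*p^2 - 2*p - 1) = -p^4 - 7*p^2 + 10*p + 1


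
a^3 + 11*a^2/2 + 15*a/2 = a*(a + 5/2)*(a + 3)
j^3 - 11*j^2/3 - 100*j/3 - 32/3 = (j - 8)*(j + 1/3)*(j + 4)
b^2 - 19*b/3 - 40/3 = (b - 8)*(b + 5/3)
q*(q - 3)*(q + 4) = q^3 + q^2 - 12*q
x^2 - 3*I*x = x*(x - 3*I)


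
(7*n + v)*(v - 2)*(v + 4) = 7*n*v^2 + 14*n*v - 56*n + v^3 + 2*v^2 - 8*v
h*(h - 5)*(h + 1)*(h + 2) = h^4 - 2*h^3 - 13*h^2 - 10*h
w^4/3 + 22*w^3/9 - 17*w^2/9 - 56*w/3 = w*(w/3 + 1)*(w - 8/3)*(w + 7)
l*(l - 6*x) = l^2 - 6*l*x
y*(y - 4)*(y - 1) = y^3 - 5*y^2 + 4*y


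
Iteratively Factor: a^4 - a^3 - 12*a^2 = (a + 3)*(a^3 - 4*a^2) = a*(a + 3)*(a^2 - 4*a) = a^2*(a + 3)*(a - 4)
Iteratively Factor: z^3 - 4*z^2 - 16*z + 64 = (z + 4)*(z^2 - 8*z + 16) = (z - 4)*(z + 4)*(z - 4)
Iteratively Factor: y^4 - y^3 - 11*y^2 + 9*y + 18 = (y + 3)*(y^3 - 4*y^2 + y + 6) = (y - 3)*(y + 3)*(y^2 - y - 2) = (y - 3)*(y + 1)*(y + 3)*(y - 2)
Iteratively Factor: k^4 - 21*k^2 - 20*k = (k - 5)*(k^3 + 5*k^2 + 4*k) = k*(k - 5)*(k^2 + 5*k + 4) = k*(k - 5)*(k + 1)*(k + 4)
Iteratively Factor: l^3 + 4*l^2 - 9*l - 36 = (l + 4)*(l^2 - 9) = (l - 3)*(l + 4)*(l + 3)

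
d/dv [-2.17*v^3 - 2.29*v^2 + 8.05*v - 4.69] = -6.51*v^2 - 4.58*v + 8.05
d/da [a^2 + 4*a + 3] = 2*a + 4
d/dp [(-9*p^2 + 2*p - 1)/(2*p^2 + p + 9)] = (-13*p^2 - 158*p + 19)/(4*p^4 + 4*p^3 + 37*p^2 + 18*p + 81)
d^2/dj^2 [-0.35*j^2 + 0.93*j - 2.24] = -0.700000000000000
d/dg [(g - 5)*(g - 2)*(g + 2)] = 3*g^2 - 10*g - 4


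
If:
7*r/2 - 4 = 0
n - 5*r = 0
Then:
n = 40/7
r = 8/7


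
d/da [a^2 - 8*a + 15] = 2*a - 8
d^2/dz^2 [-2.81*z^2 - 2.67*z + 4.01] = -5.62000000000000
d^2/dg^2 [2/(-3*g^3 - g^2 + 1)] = 4*(-g^2*(9*g + 2)^2 + (9*g + 1)*(3*g^3 + g^2 - 1))/(3*g^3 + g^2 - 1)^3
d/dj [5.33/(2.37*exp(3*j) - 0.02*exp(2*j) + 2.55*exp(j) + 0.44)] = (-37.8963*exp(2*j) + 0.2132*exp(j) - 13.5915)*exp(j)/(2.37*exp(3*j) - 0.02*exp(2*j) + 2.55*exp(j) + 0.44)^2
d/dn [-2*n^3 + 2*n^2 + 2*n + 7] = -6*n^2 + 4*n + 2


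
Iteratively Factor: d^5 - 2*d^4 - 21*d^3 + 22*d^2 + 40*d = (d - 5)*(d^4 + 3*d^3 - 6*d^2 - 8*d) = (d - 5)*(d + 4)*(d^3 - d^2 - 2*d) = d*(d - 5)*(d + 4)*(d^2 - d - 2) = d*(d - 5)*(d - 2)*(d + 4)*(d + 1)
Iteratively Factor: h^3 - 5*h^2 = (h)*(h^2 - 5*h) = h*(h - 5)*(h)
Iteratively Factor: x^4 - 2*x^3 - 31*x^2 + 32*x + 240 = (x + 4)*(x^3 - 6*x^2 - 7*x + 60) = (x - 5)*(x + 4)*(x^2 - x - 12) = (x - 5)*(x - 4)*(x + 4)*(x + 3)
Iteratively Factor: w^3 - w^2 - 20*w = (w)*(w^2 - w - 20) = w*(w - 5)*(w + 4)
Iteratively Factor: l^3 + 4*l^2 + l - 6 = (l + 2)*(l^2 + 2*l - 3) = (l + 2)*(l + 3)*(l - 1)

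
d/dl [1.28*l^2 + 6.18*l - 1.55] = 2.56*l + 6.18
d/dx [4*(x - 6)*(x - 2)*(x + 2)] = 12*x^2 - 48*x - 16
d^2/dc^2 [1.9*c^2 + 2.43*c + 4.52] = 3.80000000000000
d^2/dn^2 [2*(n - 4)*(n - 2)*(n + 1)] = 12*n - 20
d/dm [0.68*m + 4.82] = 0.680000000000000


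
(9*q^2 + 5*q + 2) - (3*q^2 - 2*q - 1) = 6*q^2 + 7*q + 3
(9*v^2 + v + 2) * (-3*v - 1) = -27*v^3 - 12*v^2 - 7*v - 2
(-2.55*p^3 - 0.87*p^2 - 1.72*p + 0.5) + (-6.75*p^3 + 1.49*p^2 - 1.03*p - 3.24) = -9.3*p^3 + 0.62*p^2 - 2.75*p - 2.74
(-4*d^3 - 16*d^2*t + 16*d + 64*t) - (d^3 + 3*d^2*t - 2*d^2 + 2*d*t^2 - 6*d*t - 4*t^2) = -5*d^3 - 19*d^2*t + 2*d^2 - 2*d*t^2 + 6*d*t + 16*d + 4*t^2 + 64*t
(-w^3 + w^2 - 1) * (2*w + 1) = -2*w^4 + w^3 + w^2 - 2*w - 1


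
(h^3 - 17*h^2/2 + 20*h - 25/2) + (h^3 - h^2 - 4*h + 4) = 2*h^3 - 19*h^2/2 + 16*h - 17/2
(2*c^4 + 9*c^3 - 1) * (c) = 2*c^5 + 9*c^4 - c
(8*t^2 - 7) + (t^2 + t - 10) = 9*t^2 + t - 17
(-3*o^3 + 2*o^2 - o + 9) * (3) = -9*o^3 + 6*o^2 - 3*o + 27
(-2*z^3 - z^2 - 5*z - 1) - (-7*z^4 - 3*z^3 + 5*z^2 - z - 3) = 7*z^4 + z^3 - 6*z^2 - 4*z + 2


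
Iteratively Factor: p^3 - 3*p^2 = (p - 3)*(p^2) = p*(p - 3)*(p)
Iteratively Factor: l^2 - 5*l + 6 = (l - 2)*(l - 3)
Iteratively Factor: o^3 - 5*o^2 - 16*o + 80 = (o - 5)*(o^2 - 16) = (o - 5)*(o + 4)*(o - 4)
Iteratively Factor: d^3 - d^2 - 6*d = (d + 2)*(d^2 - 3*d) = (d - 3)*(d + 2)*(d)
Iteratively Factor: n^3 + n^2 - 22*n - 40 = (n + 4)*(n^2 - 3*n - 10) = (n - 5)*(n + 4)*(n + 2)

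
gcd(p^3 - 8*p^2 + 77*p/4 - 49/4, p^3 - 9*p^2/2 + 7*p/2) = p^2 - 9*p/2 + 7/2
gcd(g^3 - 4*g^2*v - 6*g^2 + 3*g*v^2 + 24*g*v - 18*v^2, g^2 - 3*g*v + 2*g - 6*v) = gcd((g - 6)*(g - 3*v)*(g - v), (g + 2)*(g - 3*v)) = -g + 3*v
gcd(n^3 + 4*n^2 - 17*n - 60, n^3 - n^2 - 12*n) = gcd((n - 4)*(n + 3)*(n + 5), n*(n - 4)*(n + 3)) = n^2 - n - 12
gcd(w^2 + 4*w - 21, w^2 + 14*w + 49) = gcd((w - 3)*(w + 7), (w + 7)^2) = w + 7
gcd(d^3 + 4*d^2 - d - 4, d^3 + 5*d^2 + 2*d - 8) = d^2 + 3*d - 4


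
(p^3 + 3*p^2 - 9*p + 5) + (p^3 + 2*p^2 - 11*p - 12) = 2*p^3 + 5*p^2 - 20*p - 7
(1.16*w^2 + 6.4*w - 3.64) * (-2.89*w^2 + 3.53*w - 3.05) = -3.3524*w^4 - 14.4012*w^3 + 29.5736*w^2 - 32.3692*w + 11.102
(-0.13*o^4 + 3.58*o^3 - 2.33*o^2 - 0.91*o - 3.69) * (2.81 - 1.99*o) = 0.2587*o^5 - 7.4895*o^4 + 14.6965*o^3 - 4.7364*o^2 + 4.786*o - 10.3689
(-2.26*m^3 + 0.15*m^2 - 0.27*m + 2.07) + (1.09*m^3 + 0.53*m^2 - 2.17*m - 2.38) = -1.17*m^3 + 0.68*m^2 - 2.44*m - 0.31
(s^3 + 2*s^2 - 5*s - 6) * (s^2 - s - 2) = s^5 + s^4 - 9*s^3 - 5*s^2 + 16*s + 12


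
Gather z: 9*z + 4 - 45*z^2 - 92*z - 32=-45*z^2 - 83*z - 28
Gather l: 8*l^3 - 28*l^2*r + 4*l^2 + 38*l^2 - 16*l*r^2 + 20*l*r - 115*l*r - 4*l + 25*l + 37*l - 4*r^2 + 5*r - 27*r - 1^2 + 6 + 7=8*l^3 + l^2*(42 - 28*r) + l*(-16*r^2 - 95*r + 58) - 4*r^2 - 22*r + 12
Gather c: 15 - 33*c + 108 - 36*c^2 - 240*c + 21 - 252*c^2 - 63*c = -288*c^2 - 336*c + 144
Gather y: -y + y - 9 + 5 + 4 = 0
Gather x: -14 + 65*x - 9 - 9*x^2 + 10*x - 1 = -9*x^2 + 75*x - 24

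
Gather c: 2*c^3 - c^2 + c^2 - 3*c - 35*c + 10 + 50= 2*c^3 - 38*c + 60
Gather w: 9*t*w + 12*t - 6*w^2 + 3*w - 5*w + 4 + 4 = 12*t - 6*w^2 + w*(9*t - 2) + 8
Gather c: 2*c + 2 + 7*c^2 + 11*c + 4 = 7*c^2 + 13*c + 6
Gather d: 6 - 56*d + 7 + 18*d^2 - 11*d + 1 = 18*d^2 - 67*d + 14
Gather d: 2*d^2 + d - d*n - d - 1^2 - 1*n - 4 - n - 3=2*d^2 - d*n - 2*n - 8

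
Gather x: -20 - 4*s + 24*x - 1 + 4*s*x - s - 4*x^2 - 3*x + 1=-5*s - 4*x^2 + x*(4*s + 21) - 20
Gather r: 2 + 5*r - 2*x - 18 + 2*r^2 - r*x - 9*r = 2*r^2 + r*(-x - 4) - 2*x - 16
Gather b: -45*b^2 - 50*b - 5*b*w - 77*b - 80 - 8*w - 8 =-45*b^2 + b*(-5*w - 127) - 8*w - 88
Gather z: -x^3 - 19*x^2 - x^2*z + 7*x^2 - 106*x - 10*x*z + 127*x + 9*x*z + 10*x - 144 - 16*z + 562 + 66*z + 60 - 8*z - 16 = -x^3 - 12*x^2 + 31*x + z*(-x^2 - x + 42) + 462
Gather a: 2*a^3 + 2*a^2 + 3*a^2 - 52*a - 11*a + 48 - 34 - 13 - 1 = 2*a^3 + 5*a^2 - 63*a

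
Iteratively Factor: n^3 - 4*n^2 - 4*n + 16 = (n + 2)*(n^2 - 6*n + 8) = (n - 4)*(n + 2)*(n - 2)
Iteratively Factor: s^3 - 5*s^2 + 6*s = (s - 3)*(s^2 - 2*s) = (s - 3)*(s - 2)*(s)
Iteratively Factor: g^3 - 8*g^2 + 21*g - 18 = (g - 2)*(g^2 - 6*g + 9) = (g - 3)*(g - 2)*(g - 3)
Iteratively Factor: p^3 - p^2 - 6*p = (p + 2)*(p^2 - 3*p) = p*(p + 2)*(p - 3)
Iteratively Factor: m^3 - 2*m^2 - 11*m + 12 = (m + 3)*(m^2 - 5*m + 4) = (m - 1)*(m + 3)*(m - 4)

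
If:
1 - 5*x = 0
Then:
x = 1/5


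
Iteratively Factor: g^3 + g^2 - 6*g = (g - 2)*(g^2 + 3*g) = g*(g - 2)*(g + 3)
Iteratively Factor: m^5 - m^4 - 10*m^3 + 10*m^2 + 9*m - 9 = (m + 3)*(m^4 - 4*m^3 + 2*m^2 + 4*m - 3) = (m - 1)*(m + 3)*(m^3 - 3*m^2 - m + 3) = (m - 3)*(m - 1)*(m + 3)*(m^2 - 1) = (m - 3)*(m - 1)^2*(m + 3)*(m + 1)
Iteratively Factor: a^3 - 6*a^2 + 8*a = (a - 2)*(a^2 - 4*a) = (a - 4)*(a - 2)*(a)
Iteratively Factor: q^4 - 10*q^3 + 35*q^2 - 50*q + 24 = (q - 3)*(q^3 - 7*q^2 + 14*q - 8) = (q - 3)*(q - 2)*(q^2 - 5*q + 4) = (q - 3)*(q - 2)*(q - 1)*(q - 4)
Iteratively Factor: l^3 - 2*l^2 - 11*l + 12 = (l - 4)*(l^2 + 2*l - 3) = (l - 4)*(l - 1)*(l + 3)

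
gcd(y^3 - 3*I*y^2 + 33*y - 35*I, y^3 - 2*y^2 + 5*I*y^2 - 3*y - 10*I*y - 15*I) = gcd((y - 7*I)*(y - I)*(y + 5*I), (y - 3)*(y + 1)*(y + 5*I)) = y + 5*I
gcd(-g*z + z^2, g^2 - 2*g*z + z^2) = -g + z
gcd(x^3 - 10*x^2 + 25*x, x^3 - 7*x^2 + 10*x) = x^2 - 5*x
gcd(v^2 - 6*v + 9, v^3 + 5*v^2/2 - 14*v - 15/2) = v - 3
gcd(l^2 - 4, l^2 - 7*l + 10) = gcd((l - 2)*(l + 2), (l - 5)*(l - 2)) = l - 2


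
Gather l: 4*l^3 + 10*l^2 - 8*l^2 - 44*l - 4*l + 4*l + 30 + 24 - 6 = 4*l^3 + 2*l^2 - 44*l + 48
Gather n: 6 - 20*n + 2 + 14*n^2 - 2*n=14*n^2 - 22*n + 8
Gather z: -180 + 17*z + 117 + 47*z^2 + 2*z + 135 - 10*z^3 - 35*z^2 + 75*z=-10*z^3 + 12*z^2 + 94*z + 72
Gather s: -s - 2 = -s - 2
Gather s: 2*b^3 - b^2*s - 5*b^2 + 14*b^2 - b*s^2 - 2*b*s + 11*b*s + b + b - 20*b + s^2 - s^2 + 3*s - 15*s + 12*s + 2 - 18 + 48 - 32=2*b^3 + 9*b^2 - b*s^2 - 18*b + s*(-b^2 + 9*b)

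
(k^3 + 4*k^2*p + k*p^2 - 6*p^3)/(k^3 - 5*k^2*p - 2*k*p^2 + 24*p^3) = (k^2 + 2*k*p - 3*p^2)/(k^2 - 7*k*p + 12*p^2)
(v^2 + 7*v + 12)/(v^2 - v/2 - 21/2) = 2*(v + 4)/(2*v - 7)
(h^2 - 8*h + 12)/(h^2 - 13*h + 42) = (h - 2)/(h - 7)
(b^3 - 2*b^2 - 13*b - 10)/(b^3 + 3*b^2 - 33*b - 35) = (b + 2)/(b + 7)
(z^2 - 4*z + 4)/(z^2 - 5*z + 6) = (z - 2)/(z - 3)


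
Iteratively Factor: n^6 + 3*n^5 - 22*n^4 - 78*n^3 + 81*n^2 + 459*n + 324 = (n + 3)*(n^5 - 22*n^3 - 12*n^2 + 117*n + 108) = (n - 4)*(n + 3)*(n^4 + 4*n^3 - 6*n^2 - 36*n - 27) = (n - 4)*(n + 3)^2*(n^3 + n^2 - 9*n - 9) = (n - 4)*(n - 3)*(n + 3)^2*(n^2 + 4*n + 3) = (n - 4)*(n - 3)*(n + 1)*(n + 3)^2*(n + 3)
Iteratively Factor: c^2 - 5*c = (c - 5)*(c)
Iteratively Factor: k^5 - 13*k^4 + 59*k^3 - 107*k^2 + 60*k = (k - 3)*(k^4 - 10*k^3 + 29*k^2 - 20*k) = (k - 4)*(k - 3)*(k^3 - 6*k^2 + 5*k) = k*(k - 4)*(k - 3)*(k^2 - 6*k + 5) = k*(k - 5)*(k - 4)*(k - 3)*(k - 1)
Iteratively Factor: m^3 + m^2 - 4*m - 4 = (m + 2)*(m^2 - m - 2) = (m + 1)*(m + 2)*(m - 2)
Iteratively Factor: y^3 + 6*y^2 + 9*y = (y + 3)*(y^2 + 3*y) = (y + 3)^2*(y)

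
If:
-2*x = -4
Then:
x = 2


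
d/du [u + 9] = 1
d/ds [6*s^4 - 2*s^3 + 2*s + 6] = 24*s^3 - 6*s^2 + 2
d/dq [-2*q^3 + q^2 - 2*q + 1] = -6*q^2 + 2*q - 2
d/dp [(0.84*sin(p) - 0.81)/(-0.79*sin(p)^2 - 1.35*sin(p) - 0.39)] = (0.6636*sin(p)^2 - 1.2798*sin(p) - 1.4211)*cos(p)/(0.6241*sin(p)^4 + 2.133*sin(p)^3 + 2.4387*sin(p)^2 + 1.053*sin(p) + 0.1521)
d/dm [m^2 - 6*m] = 2*m - 6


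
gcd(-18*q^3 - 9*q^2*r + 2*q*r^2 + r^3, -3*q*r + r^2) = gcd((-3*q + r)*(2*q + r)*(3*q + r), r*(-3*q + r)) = 3*q - r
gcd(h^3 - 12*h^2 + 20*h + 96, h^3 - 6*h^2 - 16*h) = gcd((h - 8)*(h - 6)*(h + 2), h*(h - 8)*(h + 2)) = h^2 - 6*h - 16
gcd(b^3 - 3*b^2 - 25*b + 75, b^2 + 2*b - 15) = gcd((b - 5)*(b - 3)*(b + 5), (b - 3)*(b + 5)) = b^2 + 2*b - 15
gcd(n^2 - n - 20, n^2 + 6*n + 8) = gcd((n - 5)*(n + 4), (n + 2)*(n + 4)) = n + 4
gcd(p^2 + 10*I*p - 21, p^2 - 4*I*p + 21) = p + 3*I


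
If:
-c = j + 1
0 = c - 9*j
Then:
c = -9/10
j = -1/10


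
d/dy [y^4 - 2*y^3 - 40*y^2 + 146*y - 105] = 4*y^3 - 6*y^2 - 80*y + 146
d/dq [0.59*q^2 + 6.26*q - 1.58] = 1.18*q + 6.26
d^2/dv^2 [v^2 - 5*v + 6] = 2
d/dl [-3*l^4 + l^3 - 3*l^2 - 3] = 3*l*(-4*l^2 + l - 2)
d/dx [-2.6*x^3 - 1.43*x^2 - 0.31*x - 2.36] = -7.8*x^2 - 2.86*x - 0.31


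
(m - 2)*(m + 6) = m^2 + 4*m - 12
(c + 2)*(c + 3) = c^2 + 5*c + 6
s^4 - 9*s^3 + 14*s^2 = s^2*(s - 7)*(s - 2)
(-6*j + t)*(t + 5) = -6*j*t - 30*j + t^2 + 5*t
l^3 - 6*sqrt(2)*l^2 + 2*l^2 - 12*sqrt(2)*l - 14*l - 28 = (l + 2)*(l - 7*sqrt(2))*(l + sqrt(2))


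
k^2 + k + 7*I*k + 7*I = (k + 1)*(k + 7*I)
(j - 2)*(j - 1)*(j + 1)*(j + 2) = j^4 - 5*j^2 + 4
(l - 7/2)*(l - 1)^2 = l^3 - 11*l^2/2 + 8*l - 7/2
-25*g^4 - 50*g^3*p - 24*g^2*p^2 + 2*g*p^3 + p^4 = (-5*g + p)*(g + p)^2*(5*g + p)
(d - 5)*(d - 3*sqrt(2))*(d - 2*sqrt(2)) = d^3 - 5*sqrt(2)*d^2 - 5*d^2 + 12*d + 25*sqrt(2)*d - 60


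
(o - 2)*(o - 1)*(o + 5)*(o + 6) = o^4 + 8*o^3 - o^2 - 68*o + 60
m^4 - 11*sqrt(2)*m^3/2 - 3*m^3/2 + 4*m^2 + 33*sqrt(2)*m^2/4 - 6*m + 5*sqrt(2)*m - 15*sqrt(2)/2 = (m - 3/2)*(m - 5*sqrt(2))*(m - sqrt(2))*(m + sqrt(2)/2)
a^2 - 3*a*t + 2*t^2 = (a - 2*t)*(a - t)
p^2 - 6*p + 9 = (p - 3)^2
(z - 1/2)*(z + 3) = z^2 + 5*z/2 - 3/2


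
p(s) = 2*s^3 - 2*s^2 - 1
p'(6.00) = 192.00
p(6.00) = 359.00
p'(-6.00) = 240.00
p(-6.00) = -505.00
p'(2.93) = 39.79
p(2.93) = 32.14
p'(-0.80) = 7.04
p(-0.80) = -3.30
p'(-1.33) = 15.93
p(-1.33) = -9.24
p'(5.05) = 132.82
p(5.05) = 205.57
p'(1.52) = 7.78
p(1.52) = 1.40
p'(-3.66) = 95.01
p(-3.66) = -125.85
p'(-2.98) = 65.20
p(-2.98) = -71.69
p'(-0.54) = 3.91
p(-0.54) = -1.90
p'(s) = 6*s^2 - 4*s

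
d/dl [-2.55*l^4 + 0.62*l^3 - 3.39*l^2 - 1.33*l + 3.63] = -10.2*l^3 + 1.86*l^2 - 6.78*l - 1.33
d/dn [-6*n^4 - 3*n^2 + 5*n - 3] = -24*n^3 - 6*n + 5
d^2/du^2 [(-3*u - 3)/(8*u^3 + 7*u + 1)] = 6*(-(u + 1)*(24*u^2 + 7)^2 + (24*u^2 + 24*u*(u + 1) + 7)*(8*u^3 + 7*u + 1))/(8*u^3 + 7*u + 1)^3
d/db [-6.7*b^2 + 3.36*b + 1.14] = 3.36 - 13.4*b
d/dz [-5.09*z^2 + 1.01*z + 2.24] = 1.01 - 10.18*z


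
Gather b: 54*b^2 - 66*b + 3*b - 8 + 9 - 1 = 54*b^2 - 63*b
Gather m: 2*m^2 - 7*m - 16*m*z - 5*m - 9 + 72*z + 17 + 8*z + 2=2*m^2 + m*(-16*z - 12) + 80*z + 10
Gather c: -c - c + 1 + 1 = 2 - 2*c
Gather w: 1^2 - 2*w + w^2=w^2 - 2*w + 1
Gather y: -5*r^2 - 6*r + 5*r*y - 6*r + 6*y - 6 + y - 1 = -5*r^2 - 12*r + y*(5*r + 7) - 7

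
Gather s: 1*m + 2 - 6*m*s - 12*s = m + s*(-6*m - 12) + 2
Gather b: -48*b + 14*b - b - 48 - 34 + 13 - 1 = -35*b - 70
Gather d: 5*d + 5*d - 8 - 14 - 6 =10*d - 28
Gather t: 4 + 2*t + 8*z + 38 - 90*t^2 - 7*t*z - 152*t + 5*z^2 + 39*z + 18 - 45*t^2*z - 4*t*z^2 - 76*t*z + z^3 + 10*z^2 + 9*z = t^2*(-45*z - 90) + t*(-4*z^2 - 83*z - 150) + z^3 + 15*z^2 + 56*z + 60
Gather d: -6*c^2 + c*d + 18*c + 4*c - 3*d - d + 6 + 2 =-6*c^2 + 22*c + d*(c - 4) + 8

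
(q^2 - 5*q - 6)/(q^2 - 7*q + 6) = (q + 1)/(q - 1)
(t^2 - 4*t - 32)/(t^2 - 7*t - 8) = (t + 4)/(t + 1)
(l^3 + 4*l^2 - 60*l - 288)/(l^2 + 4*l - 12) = (l^2 - 2*l - 48)/(l - 2)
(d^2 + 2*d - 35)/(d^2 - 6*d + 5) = (d + 7)/(d - 1)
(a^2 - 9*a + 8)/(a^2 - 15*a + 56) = (a - 1)/(a - 7)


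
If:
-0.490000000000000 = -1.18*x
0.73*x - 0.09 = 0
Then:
No Solution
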